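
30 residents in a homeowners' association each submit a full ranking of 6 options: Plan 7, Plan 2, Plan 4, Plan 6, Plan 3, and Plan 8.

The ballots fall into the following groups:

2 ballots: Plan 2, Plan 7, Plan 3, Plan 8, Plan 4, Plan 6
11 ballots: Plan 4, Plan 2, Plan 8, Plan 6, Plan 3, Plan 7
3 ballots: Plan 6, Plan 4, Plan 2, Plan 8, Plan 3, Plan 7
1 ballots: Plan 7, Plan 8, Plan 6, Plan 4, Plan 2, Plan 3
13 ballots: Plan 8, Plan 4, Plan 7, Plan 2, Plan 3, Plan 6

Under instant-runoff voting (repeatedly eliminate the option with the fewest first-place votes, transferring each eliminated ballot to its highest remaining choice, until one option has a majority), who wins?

Plan 8

Round 1: Plan 8 13, Plan 4 11, Plan 6 3, Plan 2 2, Plan 7 1, Plan 3 0. Plan 3 has the fewest and is eliminated.
Round 2: Plan 8 13, Plan 4 11, Plan 6 3, Plan 2 2, Plan 7 1. Plan 7 has the fewest and is eliminated.
Round 3: Plan 8 14, Plan 4 11, Plan 6 3, Plan 2 2. Plan 2 has the fewest and is eliminated.
Round 4: Plan 8 16, Plan 4 11, Plan 6 3. Plan 8 has a majority.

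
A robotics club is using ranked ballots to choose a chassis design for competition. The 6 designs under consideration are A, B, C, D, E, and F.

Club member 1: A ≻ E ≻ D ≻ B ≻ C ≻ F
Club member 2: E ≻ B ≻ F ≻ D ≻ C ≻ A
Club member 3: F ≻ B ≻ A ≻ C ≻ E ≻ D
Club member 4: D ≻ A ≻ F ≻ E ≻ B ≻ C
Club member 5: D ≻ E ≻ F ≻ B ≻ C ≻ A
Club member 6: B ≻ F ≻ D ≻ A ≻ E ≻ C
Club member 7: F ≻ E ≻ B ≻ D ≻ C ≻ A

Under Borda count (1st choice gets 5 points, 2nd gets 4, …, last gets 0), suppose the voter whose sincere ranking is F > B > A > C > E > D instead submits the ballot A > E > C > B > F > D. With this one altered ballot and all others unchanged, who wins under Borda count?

Borda totals with the altered ballot: A 16, B 19, C 7, D 20, E 24, F 19.
The switch changes the winner from F to E.

E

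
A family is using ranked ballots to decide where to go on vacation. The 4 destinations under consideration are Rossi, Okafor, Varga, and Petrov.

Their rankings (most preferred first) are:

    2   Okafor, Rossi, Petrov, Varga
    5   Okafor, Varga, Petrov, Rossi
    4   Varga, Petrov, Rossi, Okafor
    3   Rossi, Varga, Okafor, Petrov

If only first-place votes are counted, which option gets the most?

First-place vote totals:
  Rossi: 3
  Okafor: 7
  Varga: 4
  Petrov: 0
Okafor has the most first-place votes.

Okafor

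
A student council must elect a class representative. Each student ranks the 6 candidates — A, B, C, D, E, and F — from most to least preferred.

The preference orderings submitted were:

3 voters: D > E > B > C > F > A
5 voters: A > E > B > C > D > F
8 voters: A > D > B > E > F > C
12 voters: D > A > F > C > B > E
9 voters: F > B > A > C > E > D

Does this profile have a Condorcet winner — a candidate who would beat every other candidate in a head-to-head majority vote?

Yes

Head-to-head results (37 voters total):
A vs B: A wins 25–12.
A vs C: A wins 34–3.
A vs D: A wins 22–15.
A vs E: A wins 34–3.
A vs F: A wins 25–12.
B vs C: B wins 25–12.
B vs D: D wins 23–14.
B vs E: B wins 29–8.
B vs F: F wins 21–16.
C vs D: D wins 23–14.
C vs E: C wins 21–16.
C vs F: F wins 29–8.
D vs E: D wins 23–14.
D vs F: D wins 28–9.
E vs F: F wins 21–16.
A beats each rival — B (25–12), C (34–3), D (22–15), E (34–3), F (25–12) — so A is the Condorcet winner.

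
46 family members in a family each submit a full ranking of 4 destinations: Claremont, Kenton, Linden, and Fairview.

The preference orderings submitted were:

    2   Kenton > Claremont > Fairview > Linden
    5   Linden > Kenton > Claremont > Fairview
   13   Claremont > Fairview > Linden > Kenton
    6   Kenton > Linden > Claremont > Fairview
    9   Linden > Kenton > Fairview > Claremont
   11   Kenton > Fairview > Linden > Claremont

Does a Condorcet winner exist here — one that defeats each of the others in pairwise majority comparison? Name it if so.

No Condorcet winner

Head-to-head results (46 voters total):
Claremont vs Kenton: Kenton wins 33–13.
Claremont vs Linden: Linden wins 31–15.
Claremont vs Fairview: Claremont wins 26–20.
Kenton vs Linden: Linden wins 27–19.
Kenton vs Fairview: Kenton wins 33–13.
Linden vs Fairview: Fairview wins 26–20.
No candidate beats all others: Claremont beats Fairview beats Linden beats Claremont, a majority cycle.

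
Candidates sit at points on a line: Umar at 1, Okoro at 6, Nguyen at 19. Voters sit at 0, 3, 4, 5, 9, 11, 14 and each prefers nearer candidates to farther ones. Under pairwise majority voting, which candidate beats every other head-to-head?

Okoro

With single-peaked preferences on a line, the Condorcet winner is the candidate closest to the median voter.
The median voter (position 5) is closest to Okoro at 6.
Check: Okoro vs Nguyen — voters closer to Okoro: 6 of 7.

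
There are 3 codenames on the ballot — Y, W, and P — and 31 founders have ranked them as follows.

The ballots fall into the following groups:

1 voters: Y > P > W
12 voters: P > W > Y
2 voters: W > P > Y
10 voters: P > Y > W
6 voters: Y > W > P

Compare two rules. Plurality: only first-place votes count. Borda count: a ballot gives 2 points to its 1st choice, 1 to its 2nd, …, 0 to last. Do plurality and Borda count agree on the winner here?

Yes

Plurality first-place counts: Y 7, W 2, P 22 → P.
Borda totals: Y 24, W 22, P 47 → P.
The two rules agree on P.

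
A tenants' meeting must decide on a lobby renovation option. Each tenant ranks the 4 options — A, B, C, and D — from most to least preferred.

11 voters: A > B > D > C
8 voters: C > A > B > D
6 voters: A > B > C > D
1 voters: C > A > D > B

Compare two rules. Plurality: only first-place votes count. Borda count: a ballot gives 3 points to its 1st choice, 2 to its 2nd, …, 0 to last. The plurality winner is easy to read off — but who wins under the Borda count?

Plurality first-place counts: A 17, B 0, C 9, D 0 → A.
Borda totals: A 69, B 42, C 33, D 12 → A.

A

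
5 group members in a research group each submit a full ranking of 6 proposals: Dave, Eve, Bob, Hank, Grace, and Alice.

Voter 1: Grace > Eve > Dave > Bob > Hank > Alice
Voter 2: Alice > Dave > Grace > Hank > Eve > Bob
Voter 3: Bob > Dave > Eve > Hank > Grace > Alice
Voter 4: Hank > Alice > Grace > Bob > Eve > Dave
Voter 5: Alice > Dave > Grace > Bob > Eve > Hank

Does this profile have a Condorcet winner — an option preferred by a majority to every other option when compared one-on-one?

No

Head-to-head results (5 voters total):
Dave vs Eve: Dave wins 3–2.
Dave vs Bob: Dave wins 3–2.
Dave vs Hank: Dave wins 4–1.
Dave vs Grace: Dave wins 3–2.
Dave vs Alice: Alice wins 3–2.
Eve vs Bob: Bob wins 3–2.
Eve vs Hank: Eve wins 3–2.
Eve vs Grace: Grace wins 4–1.
Eve vs Alice: Alice wins 3–2.
Bob vs Hank: Bob wins 3–2.
Bob vs Grace: Grace wins 4–1.
Bob vs Alice: Alice wins 3–2.
Hank vs Grace: Grace wins 3–2.
Hank vs Alice: Hank wins 3–2.
Grace vs Alice: Alice wins 3–2.
No candidate beats all others: Dave beats Hank beats Alice beats Dave, a majority cycle.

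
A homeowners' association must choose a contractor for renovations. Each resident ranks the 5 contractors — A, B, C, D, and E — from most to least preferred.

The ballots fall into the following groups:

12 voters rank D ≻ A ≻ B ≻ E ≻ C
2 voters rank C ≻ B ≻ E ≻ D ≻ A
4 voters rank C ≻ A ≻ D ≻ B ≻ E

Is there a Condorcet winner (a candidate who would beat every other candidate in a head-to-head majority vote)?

Yes

Head-to-head results (18 voters total):
A vs B: A wins 16–2.
A vs C: A wins 12–6.
A vs D: D wins 14–4.
A vs E: A wins 16–2.
B vs C: B wins 12–6.
B vs D: D wins 16–2.
B vs E: B wins 18–0.
C vs D: D wins 12–6.
C vs E: E wins 12–6.
D vs E: D wins 16–2.
D beats each rival — A (14–4), B (16–2), C (12–6), E (16–2) — so D is the Condorcet winner.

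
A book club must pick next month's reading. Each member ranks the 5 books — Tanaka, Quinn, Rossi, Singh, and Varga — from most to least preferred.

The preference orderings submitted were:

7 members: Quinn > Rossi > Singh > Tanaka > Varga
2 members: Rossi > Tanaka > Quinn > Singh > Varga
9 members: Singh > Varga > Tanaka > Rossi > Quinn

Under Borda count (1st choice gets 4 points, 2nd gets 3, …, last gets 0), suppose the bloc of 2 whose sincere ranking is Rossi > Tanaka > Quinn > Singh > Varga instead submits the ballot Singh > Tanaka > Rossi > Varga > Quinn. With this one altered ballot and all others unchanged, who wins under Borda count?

Borda totals with the altered ballot: Tanaka 31, Quinn 28, Rossi 34, Singh 58, Varga 29.
The winner is unchanged: still Singh.

Singh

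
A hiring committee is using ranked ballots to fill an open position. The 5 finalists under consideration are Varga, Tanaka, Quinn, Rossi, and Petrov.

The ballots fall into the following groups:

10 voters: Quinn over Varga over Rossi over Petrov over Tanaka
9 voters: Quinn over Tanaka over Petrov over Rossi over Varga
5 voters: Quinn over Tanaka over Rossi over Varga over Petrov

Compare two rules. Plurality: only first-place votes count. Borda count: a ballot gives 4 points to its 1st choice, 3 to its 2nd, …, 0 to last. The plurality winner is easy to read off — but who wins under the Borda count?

Plurality first-place counts: Varga 0, Tanaka 0, Quinn 24, Rossi 0, Petrov 0 → Quinn.
Borda totals: Varga 35, Tanaka 42, Quinn 96, Rossi 39, Petrov 28 → Quinn.

Quinn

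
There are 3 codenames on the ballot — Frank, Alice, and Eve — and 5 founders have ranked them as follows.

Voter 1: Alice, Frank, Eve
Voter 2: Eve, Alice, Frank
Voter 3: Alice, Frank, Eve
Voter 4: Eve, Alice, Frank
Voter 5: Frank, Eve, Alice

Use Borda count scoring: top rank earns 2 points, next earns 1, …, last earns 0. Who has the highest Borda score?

Borda scores:
  Frank: 1 + 0 + 1 + 0 + 2 = 4
  Alice: 2 + 1 + 2 + 1 + 0 = 6
  Eve: 0 + 2 + 0 + 2 + 1 = 5
Alice has the highest total.

Alice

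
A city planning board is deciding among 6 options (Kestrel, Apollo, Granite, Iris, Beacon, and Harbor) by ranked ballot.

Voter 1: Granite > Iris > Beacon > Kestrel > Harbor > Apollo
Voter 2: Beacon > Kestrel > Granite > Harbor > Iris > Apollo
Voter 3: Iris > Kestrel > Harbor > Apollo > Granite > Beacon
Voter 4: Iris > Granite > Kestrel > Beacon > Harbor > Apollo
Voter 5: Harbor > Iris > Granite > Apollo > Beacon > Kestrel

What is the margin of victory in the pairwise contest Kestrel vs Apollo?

Ballots ranking Kestrel above Apollo: 4.
Ballots ranking Apollo above Kestrel: 1.
Kestrel wins 4–1, a margin of 3.

3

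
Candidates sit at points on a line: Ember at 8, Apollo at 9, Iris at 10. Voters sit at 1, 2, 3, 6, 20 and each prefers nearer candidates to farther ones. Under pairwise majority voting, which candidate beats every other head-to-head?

With single-peaked preferences on a line, the Condorcet winner is the candidate closest to the median voter.
The median voter (position 3) is closest to Ember at 8.
Check: Ember vs Iris — voters closer to Ember: 4 of 5.

Ember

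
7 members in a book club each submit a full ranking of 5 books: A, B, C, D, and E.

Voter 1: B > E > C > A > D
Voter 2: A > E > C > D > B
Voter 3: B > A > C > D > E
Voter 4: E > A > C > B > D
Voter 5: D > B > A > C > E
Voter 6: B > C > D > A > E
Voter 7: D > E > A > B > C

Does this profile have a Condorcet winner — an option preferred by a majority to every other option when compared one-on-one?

Yes

Head-to-head results (7 voters total):
A vs B: B wins 4–3.
A vs C: A wins 5–2.
A vs D: A wins 4–3.
A vs E: A wins 4–3.
B vs C: B wins 5–2.
B vs D: B wins 4–3.
B vs E: B wins 4–3.
C vs D: C wins 5–2.
C vs E: E wins 4–3.
D vs E: D wins 4–3.
B beats each rival — A (4–3), C (5–2), D (4–3), E (4–3) — so B is the Condorcet winner.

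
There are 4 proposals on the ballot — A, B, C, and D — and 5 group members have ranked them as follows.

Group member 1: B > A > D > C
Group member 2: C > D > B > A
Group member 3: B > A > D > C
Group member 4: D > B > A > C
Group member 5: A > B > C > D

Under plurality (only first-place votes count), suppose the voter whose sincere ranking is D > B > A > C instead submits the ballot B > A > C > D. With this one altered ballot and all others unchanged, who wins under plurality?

B

First-place totals with the altered ballot: A 1, B 3, C 1, D 0.
The winner is unchanged: still B.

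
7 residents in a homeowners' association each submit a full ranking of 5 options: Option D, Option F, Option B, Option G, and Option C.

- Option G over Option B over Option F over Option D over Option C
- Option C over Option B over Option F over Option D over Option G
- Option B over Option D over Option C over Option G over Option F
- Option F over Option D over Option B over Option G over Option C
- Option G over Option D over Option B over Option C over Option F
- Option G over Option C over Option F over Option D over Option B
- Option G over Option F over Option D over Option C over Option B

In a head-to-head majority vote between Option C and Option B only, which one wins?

Ballots ranking Option C above Option B: 3.
Ballots ranking Option B above Option C: 4.
Option B wins the head-to-head, 4–3.

Option B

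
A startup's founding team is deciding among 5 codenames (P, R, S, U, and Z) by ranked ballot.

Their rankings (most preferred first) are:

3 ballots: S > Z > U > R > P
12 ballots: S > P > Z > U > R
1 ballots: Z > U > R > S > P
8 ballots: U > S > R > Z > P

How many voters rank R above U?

Ballots ranking R above U: 0.
Ballots ranking U above R: 3+12+1+8 = 24.
So 0 of 24 voters prefer R to U.

0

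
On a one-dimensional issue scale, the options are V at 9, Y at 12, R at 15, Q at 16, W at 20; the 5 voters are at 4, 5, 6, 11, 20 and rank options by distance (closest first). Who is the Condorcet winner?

V

With single-peaked preferences on a line, the Condorcet winner is the candidate closest to the median voter.
The median voter (position 6) is closest to V at 9.
Check: V vs Q — voters closer to V: 4 of 5.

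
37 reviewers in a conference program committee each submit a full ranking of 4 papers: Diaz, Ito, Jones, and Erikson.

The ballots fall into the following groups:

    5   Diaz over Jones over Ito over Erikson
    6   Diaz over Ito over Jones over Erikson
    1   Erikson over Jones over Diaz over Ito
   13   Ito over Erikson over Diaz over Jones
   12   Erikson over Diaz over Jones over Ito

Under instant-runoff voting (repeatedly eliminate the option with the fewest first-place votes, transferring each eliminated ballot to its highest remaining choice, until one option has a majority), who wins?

Ito

Round 1: Ito 13, Erikson 13, Diaz 11, Jones 0. Jones has the fewest and is eliminated.
Round 2: Ito 13, Erikson 13, Diaz 11. Diaz has the fewest and is eliminated.
Round 3: Ito 24, Erikson 13. Ito has a majority.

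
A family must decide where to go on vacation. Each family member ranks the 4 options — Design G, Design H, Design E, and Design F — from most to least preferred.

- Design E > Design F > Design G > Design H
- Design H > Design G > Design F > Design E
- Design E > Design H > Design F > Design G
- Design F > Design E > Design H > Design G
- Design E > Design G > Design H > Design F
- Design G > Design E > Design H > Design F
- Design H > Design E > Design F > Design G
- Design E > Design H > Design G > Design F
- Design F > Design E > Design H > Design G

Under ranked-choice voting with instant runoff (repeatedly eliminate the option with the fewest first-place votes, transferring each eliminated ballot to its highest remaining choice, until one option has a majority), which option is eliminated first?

Design G

Round 1: Design E 4, Design H 2, Design F 2, Design G 1. Design G has the fewest and is eliminated.
Round 2: Design E 5, Design H 2, Design F 2. Design E has a majority.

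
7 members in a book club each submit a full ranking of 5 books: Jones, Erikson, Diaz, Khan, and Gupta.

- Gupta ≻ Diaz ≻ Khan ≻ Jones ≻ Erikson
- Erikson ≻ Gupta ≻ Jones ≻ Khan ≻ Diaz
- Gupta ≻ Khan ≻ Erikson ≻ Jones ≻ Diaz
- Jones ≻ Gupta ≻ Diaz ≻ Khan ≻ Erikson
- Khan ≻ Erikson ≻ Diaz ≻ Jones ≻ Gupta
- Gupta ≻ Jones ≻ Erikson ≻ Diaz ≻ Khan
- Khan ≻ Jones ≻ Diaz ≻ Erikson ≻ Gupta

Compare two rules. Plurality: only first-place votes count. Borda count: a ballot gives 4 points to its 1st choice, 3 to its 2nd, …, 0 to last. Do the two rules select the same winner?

Yes

Plurality first-place counts: Jones 1, Erikson 1, Diaz 0, Khan 2, Gupta 3 → Gupta.
Borda totals: Jones 15, Erikson 12, Diaz 10, Khan 15, Gupta 18 → Gupta.
The two rules agree on Gupta.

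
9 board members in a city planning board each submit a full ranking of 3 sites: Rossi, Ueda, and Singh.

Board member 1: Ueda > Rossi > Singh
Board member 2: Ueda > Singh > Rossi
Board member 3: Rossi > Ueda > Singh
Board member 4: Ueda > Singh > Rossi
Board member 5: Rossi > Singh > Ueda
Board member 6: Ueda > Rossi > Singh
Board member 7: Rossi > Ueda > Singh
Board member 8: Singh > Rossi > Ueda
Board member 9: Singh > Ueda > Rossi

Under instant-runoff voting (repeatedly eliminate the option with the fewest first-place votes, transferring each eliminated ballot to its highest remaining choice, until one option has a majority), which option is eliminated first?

Round 1: Ueda 4, Rossi 3, Singh 2. Singh has the fewest and is eliminated.
Round 2: Ueda 5, Rossi 4. Ueda has a majority.

Singh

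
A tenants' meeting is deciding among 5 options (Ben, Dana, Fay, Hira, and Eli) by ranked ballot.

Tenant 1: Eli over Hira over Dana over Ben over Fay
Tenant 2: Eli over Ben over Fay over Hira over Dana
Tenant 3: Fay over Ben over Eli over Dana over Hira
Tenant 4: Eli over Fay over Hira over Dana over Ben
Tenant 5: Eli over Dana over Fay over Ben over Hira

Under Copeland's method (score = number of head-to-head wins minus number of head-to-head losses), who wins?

Eli

Pairwise results:
  Ben vs Dana: Dana wins 3–2.
  Ben vs Fay: Fay wins 3–2.
  Ben vs Hira: Ben wins 3–2.
  Ben vs Eli: Eli wins 4–1.
  Dana vs Fay: Fay wins 3–2.
  Dana vs Hira: Hira wins 3–2.
  Dana vs Eli: Eli wins 5–0.
  Fay vs Hira: Fay wins 4–1.
  Fay vs Eli: Eli wins 4–1.
  Hira vs Eli: Eli wins 5–0.
Copeland scores (wins − losses):
  Ben: 1 − 3 = -2
  Dana: 1 − 3 = -2
  Fay: 3 − 1 = 2
  Hira: 1 − 3 = -2
  Eli: 4 − 0 = 4
Eli has the best Copeland score.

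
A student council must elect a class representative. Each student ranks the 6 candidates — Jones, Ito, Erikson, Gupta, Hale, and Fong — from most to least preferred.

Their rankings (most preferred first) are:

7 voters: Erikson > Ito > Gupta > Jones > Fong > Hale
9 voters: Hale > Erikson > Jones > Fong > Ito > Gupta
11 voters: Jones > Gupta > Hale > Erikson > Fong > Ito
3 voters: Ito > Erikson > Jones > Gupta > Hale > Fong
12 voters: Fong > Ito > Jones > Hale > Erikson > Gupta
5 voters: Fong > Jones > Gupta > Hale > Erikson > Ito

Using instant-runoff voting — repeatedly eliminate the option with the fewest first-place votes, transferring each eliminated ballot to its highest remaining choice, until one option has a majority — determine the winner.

Erikson

Round 1: Fong 17, Jones 11, Hale 9, Erikson 7, Ito 3, Gupta 0. Gupta has the fewest and is eliminated.
Round 2: Fong 17, Jones 11, Hale 9, Erikson 7, Ito 3. Ito has the fewest and is eliminated.
Round 3: Fong 17, Jones 11, Erikson 10, Hale 9. Hale has the fewest and is eliminated.
Round 4: Erikson 19, Fong 17, Jones 11. Jones has the fewest and is eliminated.
Round 5: Erikson 30, Fong 17. Erikson has a majority.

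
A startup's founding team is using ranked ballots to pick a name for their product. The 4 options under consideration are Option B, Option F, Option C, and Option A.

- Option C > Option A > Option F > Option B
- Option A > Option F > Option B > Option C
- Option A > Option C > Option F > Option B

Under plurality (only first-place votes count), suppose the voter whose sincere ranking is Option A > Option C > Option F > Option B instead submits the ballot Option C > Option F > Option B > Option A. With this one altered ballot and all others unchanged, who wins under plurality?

First-place totals with the altered ballot: Option B 0, Option F 0, Option C 2, Option A 1.
The switch changes the winner from Option A to Option C.

Option C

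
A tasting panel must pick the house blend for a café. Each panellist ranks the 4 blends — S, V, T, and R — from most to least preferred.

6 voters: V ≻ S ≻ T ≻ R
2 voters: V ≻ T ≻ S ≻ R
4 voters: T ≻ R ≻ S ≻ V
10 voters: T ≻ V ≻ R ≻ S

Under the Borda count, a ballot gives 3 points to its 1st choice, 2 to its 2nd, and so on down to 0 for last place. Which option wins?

Borda scores:
  S: 6·2 + 2·1 + 4·1 + 10·0 = 18
  V: 6·3 + 2·3 + 4·0 + 10·2 = 44
  T: 6·1 + 2·2 + 4·3 + 10·3 = 52
  R: 6·0 + 2·0 + 4·2 + 10·1 = 18
T has the highest total.

T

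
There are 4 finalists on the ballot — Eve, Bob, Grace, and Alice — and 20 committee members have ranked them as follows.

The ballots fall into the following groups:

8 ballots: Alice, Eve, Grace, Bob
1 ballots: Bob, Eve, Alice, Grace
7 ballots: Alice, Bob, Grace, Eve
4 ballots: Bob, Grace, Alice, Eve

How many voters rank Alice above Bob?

15

Ballots ranking Alice above Bob: 8+7 = 15.
Ballots ranking Bob above Alice: 1+4 = 5.
So 15 of 20 voters prefer Alice to Bob.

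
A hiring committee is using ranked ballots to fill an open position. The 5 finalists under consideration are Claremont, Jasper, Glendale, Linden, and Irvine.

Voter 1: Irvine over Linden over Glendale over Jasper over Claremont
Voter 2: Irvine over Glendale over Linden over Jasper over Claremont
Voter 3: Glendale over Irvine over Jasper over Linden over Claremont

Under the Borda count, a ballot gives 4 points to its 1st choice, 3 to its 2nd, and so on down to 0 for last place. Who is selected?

Borda scores:
  Claremont: 0 + 0 + 0 = 0
  Jasper: 1 + 1 + 2 = 4
  Glendale: 2 + 3 + 4 = 9
  Linden: 3 + 2 + 1 = 6
  Irvine: 4 + 4 + 3 = 11
Irvine has the highest total.

Irvine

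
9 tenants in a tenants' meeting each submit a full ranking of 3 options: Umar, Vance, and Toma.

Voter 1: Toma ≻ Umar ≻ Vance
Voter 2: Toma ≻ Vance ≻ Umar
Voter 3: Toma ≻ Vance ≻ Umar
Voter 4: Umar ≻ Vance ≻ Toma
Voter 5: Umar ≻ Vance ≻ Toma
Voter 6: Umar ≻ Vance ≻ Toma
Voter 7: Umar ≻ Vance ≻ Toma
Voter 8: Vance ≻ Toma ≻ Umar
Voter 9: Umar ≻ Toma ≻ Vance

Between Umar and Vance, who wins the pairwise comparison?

Umar

Ballots ranking Umar above Vance: 6.
Ballots ranking Vance above Umar: 3.
Umar wins the head-to-head, 6–3.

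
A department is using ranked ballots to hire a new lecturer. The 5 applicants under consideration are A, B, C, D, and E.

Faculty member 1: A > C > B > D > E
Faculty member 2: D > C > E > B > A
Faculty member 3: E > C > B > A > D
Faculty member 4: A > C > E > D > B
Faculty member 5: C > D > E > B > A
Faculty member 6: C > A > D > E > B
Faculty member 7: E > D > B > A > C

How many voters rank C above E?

Ballots ranking C above E: 5.
Ballots ranking E above C: 2.
So 5 of 7 voters prefer C to E.

5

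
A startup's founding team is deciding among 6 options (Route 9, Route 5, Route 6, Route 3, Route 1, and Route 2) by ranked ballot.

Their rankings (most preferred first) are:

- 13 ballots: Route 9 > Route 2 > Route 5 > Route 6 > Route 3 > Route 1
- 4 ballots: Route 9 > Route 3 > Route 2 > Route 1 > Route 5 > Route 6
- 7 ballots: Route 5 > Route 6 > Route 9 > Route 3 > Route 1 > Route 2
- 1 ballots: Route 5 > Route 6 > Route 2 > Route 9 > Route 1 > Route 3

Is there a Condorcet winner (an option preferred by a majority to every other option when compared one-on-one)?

Head-to-head results (25 voters total):
Route 9 vs Route 5: Route 9 wins 17–8.
Route 9 vs Route 6: Route 9 wins 17–8.
Route 9 vs Route 3: Route 9 wins 25–0.
Route 9 vs Route 1: Route 9 wins 25–0.
Route 9 vs Route 2: Route 9 wins 24–1.
Route 5 vs Route 6: Route 5 wins 25–0.
Route 5 vs Route 3: Route 5 wins 21–4.
Route 5 vs Route 1: Route 5 wins 21–4.
Route 5 vs Route 2: Route 2 wins 17–8.
Route 6 vs Route 3: Route 6 wins 21–4.
Route 6 vs Route 1: Route 6 wins 21–4.
Route 6 vs Route 2: Route 2 wins 17–8.
Route 3 vs Route 1: Route 3 wins 24–1.
Route 3 vs Route 2: Route 2 wins 14–11.
Route 1 vs Route 2: Route 2 wins 18–7.
Route 9 beats each rival — Route 5 (17–8), Route 6 (17–8), Route 3 (25–0), Route 1 (25–0), Route 2 (24–1) — so Route 9 is the Condorcet winner.

Yes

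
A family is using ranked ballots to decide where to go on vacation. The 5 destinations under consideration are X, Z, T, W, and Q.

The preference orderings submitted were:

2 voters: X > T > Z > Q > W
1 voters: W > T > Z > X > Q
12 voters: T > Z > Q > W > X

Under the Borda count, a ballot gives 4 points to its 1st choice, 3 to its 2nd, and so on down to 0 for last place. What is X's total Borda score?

9

Borda scores:
  X: 2·4 + 1 + 12·0 = 9
  Z: 2·2 + 2 + 12·3 = 42
  T: 2·3 + 3 + 12·4 = 57
  W: 2·0 + 4 + 12·1 = 16
  Q: 2·1 + 0 + 12·2 = 26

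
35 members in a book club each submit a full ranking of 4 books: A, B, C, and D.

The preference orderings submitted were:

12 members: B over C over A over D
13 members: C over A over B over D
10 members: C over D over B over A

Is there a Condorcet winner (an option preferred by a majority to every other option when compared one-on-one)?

Yes

Head-to-head results (35 voters total):
A vs B: B wins 22–13.
A vs C: C wins 35–0.
A vs D: A wins 25–10.
B vs C: C wins 23–12.
B vs D: B wins 25–10.
C vs D: C wins 35–0.
C beats each rival — A (35–0), B (23–12), D (35–0) — so C is the Condorcet winner.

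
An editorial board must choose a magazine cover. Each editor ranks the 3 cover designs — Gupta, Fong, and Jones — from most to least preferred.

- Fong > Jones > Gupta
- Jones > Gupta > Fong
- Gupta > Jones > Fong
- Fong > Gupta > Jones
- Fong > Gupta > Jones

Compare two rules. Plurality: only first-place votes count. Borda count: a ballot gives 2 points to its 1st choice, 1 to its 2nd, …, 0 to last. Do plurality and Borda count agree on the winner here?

Yes

Plurality first-place counts: Gupta 1, Fong 3, Jones 1 → Fong.
Borda totals: Gupta 5, Fong 6, Jones 4 → Fong.
The two rules agree on Fong.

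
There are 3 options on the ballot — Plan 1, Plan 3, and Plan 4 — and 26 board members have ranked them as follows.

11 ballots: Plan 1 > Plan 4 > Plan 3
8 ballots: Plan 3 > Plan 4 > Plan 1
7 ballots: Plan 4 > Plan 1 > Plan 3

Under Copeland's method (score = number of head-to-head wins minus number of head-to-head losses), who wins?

Pairwise results:
  Plan 1 vs Plan 3: Plan 1 wins 18–8.
  Plan 1 vs Plan 4: Plan 4 wins 15–11.
  Plan 3 vs Plan 4: Plan 4 wins 18–8.
Copeland scores (wins − losses):
  Plan 1: 1 − 1 = 0
  Plan 3: 0 − 2 = -2
  Plan 4: 2 − 0 = 2
Plan 4 has the best Copeland score.

Plan 4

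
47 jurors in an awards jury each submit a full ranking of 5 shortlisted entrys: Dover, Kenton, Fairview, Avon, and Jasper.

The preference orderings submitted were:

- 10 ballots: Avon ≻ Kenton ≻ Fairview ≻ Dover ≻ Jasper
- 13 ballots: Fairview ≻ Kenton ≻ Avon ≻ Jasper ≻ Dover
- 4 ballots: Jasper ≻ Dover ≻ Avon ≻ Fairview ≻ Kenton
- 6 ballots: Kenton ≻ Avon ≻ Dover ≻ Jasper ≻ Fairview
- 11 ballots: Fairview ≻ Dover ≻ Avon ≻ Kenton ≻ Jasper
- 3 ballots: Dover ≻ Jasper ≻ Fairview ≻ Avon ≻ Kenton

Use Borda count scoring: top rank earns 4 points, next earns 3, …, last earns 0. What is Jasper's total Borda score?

44

Borda scores:
  Dover: 10·1 + 13·0 + 4·3 + 6·2 + 11·3 + 3·4 = 79
  Kenton: 10·3 + 13·3 + 4·0 + 6·4 + 11·1 + 3·0 = 104
  Fairview: 10·2 + 13·4 + 4·1 + 6·0 + 11·4 + 3·2 = 126
  Avon: 10·4 + 13·2 + 4·2 + 6·3 + 11·2 + 3·1 = 117
  Jasper: 10·0 + 13·1 + 4·4 + 6·1 + 11·0 + 3·3 = 44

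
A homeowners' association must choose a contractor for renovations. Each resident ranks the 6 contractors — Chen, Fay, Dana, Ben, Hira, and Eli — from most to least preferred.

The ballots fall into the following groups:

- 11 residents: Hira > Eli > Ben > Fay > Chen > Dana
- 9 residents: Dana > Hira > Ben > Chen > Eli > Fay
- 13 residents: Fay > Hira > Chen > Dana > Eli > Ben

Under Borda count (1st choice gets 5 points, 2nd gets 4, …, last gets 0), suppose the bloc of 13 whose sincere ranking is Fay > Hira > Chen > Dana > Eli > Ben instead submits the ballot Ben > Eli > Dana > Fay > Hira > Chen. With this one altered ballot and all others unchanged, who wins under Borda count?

Borda totals with the altered ballot: Chen 29, Fay 48, Dana 84, Ben 125, Hira 104, Eli 105.
The switch changes the winner from Hira to Ben.

Ben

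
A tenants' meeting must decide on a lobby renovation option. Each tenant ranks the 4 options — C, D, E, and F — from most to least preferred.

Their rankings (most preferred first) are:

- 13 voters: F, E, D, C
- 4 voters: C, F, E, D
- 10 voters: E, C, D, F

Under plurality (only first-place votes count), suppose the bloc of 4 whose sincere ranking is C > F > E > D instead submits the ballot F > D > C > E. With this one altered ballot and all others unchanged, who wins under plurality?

First-place totals with the altered ballot: C 0, D 0, E 10, F 17.
The winner is unchanged: still F.

F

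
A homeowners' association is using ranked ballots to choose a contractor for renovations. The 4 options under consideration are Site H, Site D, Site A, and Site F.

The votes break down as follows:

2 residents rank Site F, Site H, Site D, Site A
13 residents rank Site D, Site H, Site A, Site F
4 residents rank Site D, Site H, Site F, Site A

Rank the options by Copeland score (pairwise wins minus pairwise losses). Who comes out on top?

Pairwise results:
  Site H vs Site D: Site D wins 17–2.
  Site H vs Site A: Site H wins 19–0.
  Site H vs Site F: Site H wins 17–2.
  Site D vs Site A: Site D wins 19–0.
  Site D vs Site F: Site D wins 17–2.
  Site A vs Site F: Site A wins 13–6.
Copeland scores (wins − losses):
  Site H: 2 − 1 = 1
  Site D: 3 − 0 = 3
  Site A: 1 − 2 = -1
  Site F: 0 − 3 = -3
Site D has the best Copeland score.

Site D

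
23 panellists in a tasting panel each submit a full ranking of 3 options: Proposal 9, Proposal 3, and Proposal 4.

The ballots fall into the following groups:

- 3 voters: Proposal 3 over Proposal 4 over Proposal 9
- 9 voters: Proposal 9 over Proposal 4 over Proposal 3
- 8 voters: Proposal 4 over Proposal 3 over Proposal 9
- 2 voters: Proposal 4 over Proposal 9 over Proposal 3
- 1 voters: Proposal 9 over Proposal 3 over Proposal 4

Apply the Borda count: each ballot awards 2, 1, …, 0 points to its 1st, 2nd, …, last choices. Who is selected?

Borda scores:
  Proposal 9: 3·0 + 9·2 + 8·0 + 2·1 + 2 = 22
  Proposal 3: 3·2 + 9·0 + 8·1 + 2·0 + 1 = 15
  Proposal 4: 3·1 + 9·1 + 8·2 + 2·2 + 0 = 32
Proposal 4 has the highest total.

Proposal 4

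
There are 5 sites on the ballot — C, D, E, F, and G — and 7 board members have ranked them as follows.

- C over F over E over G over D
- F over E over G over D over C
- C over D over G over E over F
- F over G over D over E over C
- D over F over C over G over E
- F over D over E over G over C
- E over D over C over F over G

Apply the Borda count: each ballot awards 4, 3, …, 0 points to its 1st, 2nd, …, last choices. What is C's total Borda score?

12

Borda scores:
  C: 4 + 0 + 4 + 0 + 2 + 0 + 2 = 12
  D: 0 + 1 + 3 + 2 + 4 + 3 + 3 = 16
  E: 2 + 3 + 1 + 1 + 0 + 2 + 4 = 13
  F: 3 + 4 + 0 + 4 + 3 + 4 + 1 = 19
  G: 1 + 2 + 2 + 3 + 1 + 1 + 0 = 10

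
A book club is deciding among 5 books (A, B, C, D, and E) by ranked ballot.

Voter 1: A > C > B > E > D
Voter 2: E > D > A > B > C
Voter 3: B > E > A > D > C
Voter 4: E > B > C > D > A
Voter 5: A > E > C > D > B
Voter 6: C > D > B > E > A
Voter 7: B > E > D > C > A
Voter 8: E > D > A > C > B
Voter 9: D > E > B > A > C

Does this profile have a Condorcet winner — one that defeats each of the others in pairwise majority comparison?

Head-to-head results (9 voters total):
A vs B: B wins 5–4.
A vs C: A wins 6–3.
A vs D: D wins 6–3.
A vs E: E wins 7–2.
B vs C: B wins 5–4.
B vs D: D wins 5–4.
B vs E: E wins 5–4.
C vs D: D wins 5–4.
C vs E: E wins 7–2.
D vs E: E wins 7–2.
E beats each rival — A (7–2), B (5–4), C (7–2), D (7–2) — so E is the Condorcet winner.

Yes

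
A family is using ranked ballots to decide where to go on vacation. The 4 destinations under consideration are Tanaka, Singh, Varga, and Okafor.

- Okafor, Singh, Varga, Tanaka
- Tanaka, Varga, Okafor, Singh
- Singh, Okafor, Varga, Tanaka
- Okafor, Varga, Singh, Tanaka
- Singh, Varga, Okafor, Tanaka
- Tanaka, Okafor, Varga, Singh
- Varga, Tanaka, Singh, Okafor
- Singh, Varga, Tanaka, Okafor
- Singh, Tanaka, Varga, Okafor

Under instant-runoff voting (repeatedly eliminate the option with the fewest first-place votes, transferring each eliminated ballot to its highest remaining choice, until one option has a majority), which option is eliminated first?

Round 1: Singh 4, Tanaka 2, Okafor 2, Varga 1. Varga has the fewest and is eliminated.
Round 2: Singh 4, Tanaka 3, Okafor 2. Okafor has the fewest and is eliminated.
Round 3: Singh 6, Tanaka 3. Singh has a majority.

Varga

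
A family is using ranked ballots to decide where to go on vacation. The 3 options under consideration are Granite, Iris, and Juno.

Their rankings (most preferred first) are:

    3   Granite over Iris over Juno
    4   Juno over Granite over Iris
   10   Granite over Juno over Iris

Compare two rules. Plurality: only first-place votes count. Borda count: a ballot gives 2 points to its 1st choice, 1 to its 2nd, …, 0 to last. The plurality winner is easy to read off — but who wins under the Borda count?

Granite

Plurality first-place counts: Granite 13, Iris 0, Juno 4 → Granite.
Borda totals: Granite 30, Iris 3, Juno 18 → Granite.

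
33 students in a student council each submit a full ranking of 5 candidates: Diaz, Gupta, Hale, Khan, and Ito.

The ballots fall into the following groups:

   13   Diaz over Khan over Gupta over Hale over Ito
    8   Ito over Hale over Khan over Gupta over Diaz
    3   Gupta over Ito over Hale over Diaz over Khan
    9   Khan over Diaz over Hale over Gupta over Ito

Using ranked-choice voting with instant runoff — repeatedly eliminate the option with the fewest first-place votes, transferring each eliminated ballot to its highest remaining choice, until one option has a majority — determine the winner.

Round 1: Diaz 13, Khan 9, Ito 8, Gupta 3, Hale 0. Hale has the fewest and is eliminated.
Round 2: Diaz 13, Khan 9, Ito 8, Gupta 3. Gupta has the fewest and is eliminated.
Round 3: Diaz 13, Ito 11, Khan 9. Khan has the fewest and is eliminated.
Round 4: Diaz 22, Ito 11. Diaz has a majority.

Diaz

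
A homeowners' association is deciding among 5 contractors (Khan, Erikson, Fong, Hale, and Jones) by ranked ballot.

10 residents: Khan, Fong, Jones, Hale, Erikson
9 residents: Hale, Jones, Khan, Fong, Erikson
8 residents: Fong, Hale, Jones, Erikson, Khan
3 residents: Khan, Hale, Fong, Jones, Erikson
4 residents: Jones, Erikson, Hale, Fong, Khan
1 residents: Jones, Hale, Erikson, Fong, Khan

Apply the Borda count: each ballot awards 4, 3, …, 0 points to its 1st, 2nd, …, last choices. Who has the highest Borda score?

Hale

Borda scores:
  Khan: 10·4 + 9·2 + 8·0 + 3·4 + 4·0 + 0 = 70
  Erikson: 10·0 + 9·0 + 8·1 + 3·0 + 4·3 + 2 = 22
  Fong: 10·3 + 9·1 + 8·4 + 3·2 + 4·1 + 1 = 82
  Hale: 10·1 + 9·4 + 8·3 + 3·3 + 4·2 + 3 = 90
  Jones: 10·2 + 9·3 + 8·2 + 3·1 + 4·4 + 4 = 86
Hale has the highest total.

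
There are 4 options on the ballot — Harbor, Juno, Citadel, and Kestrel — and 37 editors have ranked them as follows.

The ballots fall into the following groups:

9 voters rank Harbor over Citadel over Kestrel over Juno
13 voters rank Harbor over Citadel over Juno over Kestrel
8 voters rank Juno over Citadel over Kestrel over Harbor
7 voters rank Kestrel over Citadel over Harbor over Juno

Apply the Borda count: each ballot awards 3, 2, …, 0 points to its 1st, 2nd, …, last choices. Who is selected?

Citadel

Borda scores:
  Harbor: 9·3 + 13·3 + 8·0 + 7·1 = 73
  Juno: 9·0 + 13·1 + 8·3 + 7·0 = 37
  Citadel: 9·2 + 13·2 + 8·2 + 7·2 = 74
  Kestrel: 9·1 + 13·0 + 8·1 + 7·3 = 38
Citadel has the highest total.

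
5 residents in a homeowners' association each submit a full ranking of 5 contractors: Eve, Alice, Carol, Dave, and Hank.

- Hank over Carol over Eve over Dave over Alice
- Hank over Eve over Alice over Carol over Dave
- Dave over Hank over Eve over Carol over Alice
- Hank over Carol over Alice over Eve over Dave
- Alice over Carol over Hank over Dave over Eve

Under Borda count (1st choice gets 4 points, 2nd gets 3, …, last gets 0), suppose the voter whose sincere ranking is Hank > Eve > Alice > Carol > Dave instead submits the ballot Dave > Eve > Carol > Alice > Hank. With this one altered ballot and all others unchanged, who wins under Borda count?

Borda totals with the altered ballot: Eve 8, Alice 7, Carol 12, Dave 10, Hank 13.
The winner is unchanged: still Hank.

Hank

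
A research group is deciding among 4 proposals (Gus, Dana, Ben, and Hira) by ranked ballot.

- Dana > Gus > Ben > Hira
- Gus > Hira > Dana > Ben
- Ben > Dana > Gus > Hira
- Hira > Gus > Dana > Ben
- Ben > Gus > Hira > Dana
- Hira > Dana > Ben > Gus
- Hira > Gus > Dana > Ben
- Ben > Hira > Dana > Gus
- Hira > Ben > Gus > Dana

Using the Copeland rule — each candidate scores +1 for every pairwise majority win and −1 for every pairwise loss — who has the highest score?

Hira

Pairwise results:
  Gus vs Dana: Gus wins 5–4.
  Gus vs Ben: Ben wins 5–4.
  Gus vs Hira: Hira wins 5–4.
  Dana vs Ben: Dana wins 5–4.
  Dana vs Hira: Hira wins 7–2.
  Ben vs Hira: Hira wins 5–4.
Copeland scores (wins − losses):
  Gus: 1 − 2 = -1
  Dana: 1 − 2 = -1
  Ben: 1 − 2 = -1
  Hira: 3 − 0 = 3
Hira has the best Copeland score.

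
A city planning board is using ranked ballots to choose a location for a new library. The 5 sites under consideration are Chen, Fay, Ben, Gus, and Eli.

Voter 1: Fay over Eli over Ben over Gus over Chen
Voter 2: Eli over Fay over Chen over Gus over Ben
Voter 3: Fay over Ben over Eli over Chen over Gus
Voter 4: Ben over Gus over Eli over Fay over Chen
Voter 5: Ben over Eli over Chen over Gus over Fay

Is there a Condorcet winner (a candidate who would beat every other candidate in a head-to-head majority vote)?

Head-to-head results (5 voters total):
Chen vs Fay: Fay wins 4–1.
Chen vs Ben: Ben wins 4–1.
Chen vs Gus: Chen wins 3–2.
Chen vs Eli: Eli wins 5–0.
Fay vs Ben: Fay wins 3–2.
Fay vs Gus: Fay wins 3–2.
Fay vs Eli: Eli wins 3–2.
Ben vs Gus: Ben wins 4–1.
Ben vs Eli: Ben wins 3–2.
Gus vs Eli: Eli wins 4–1.
No candidate beats all others: Fay beats Ben beats Eli beats Fay, a majority cycle.

No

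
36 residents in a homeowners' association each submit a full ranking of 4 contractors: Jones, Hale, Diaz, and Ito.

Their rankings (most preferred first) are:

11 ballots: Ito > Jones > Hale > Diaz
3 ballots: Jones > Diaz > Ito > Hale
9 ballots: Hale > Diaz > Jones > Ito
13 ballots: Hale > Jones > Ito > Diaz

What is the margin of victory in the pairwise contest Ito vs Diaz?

12

Ballots ranking Ito above Diaz: 11+13 = 24.
Ballots ranking Diaz above Ito: 3+9 = 12.
Ito wins 24–12, a margin of 12.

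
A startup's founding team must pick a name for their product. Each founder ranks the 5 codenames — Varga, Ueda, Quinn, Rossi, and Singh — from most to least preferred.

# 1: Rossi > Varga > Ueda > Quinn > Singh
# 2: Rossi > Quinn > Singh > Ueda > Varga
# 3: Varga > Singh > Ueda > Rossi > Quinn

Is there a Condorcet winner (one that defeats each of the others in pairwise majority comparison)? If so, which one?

Rossi

Head-to-head results (3 voters total):
Varga vs Ueda: Varga wins 2–1.
Varga vs Quinn: Varga wins 2–1.
Varga vs Rossi: Rossi wins 2–1.
Varga vs Singh: Varga wins 2–1.
Ueda vs Quinn: Ueda wins 2–1.
Ueda vs Rossi: Rossi wins 2–1.
Ueda vs Singh: Singh wins 2–1.
Quinn vs Rossi: Rossi wins 3–0.
Quinn vs Singh: Quinn wins 2–1.
Rossi vs Singh: Rossi wins 2–1.
Rossi beats each rival — Varga (2–1), Ueda (2–1), Quinn (3–0), Singh (2–1) — so Rossi is the Condorcet winner.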